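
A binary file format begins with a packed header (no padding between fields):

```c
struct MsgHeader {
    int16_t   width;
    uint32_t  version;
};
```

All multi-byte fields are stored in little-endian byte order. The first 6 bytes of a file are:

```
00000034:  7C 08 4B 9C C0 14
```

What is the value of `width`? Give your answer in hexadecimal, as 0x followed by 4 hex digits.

0x087C

`width` is the first field, at byte offset 0, occupying 2 bytes.
Bytes at offsets 0..1: 7C 08.
Little-endian stores the least-significant byte at the lowest address.
Reassemble most-significant byte first: 08 7C → 0x087C.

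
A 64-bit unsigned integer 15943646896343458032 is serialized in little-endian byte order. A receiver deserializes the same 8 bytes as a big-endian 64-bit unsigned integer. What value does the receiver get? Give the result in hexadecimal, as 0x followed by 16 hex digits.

15943646896343458032 in 64-bit hexadecimal is 0xDD43366110CFA0F0.
Stored little-endian, the bytes at ascending addresses are F0 A0 CF 10 61 36 43 DD.
Read back as big-endian, the last byte is least significant, giving 0xF0A0CF10613643DD.

0xF0A0CF10613643DD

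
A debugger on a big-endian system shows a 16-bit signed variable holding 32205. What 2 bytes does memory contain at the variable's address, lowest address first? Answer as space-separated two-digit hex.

7D CD

32205 in hexadecimal, padded to 16 bits, is 0x7DCD.
Split into bytes (most-significant first): 7D CD.
Big-endian: lowest address holds the most-significant byte.
So the memory order matches the most-significant-first order: 7D CD.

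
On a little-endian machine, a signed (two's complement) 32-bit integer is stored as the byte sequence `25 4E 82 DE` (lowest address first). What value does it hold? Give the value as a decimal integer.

-561885659

Little-endian stores the least-significant byte at the lowest address.
Reassemble most-significant byte first: DE 82 4E 25 → 0xDE824E25.
Top bit is set, so as a signed 32-bit value this is 0xDE824E25 − 2^32 = -561885659.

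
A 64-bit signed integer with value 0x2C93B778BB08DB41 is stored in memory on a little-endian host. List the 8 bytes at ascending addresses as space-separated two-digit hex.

Split into bytes (most-significant first): 2C 93 B7 78 BB 08 DB 41.
In little-endian order the low byte comes first in memory.
So at ascending addresses the bytes are 41 DB 08 BB 78 B7 93 2C.

41 DB 08 BB 78 B7 93 2C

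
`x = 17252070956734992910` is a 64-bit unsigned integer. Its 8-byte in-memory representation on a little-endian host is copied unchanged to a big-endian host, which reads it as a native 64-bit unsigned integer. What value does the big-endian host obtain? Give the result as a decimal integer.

17252070956734992910 in 64-bit hexadecimal is 0xEF6BAB213805D20E.
Stored little-endian, the bytes at ascending addresses are 0E D2 05 38 21 AB 6B EF.
Read back as big-endian, the last byte is least significant, giving 0x0ED2053821AB6BEF.
0x0ED2053821AB6BEF = 1067921800281418735.

1067921800281418735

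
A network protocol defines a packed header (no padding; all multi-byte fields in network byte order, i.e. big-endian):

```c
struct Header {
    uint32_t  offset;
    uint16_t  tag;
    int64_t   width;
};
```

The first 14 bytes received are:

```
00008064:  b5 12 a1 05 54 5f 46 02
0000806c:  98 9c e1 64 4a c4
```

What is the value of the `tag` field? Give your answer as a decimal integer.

21599

`tag` follows `offset` (4 bytes), so it starts at byte offset 4 and occupies 2 bytes.
Bytes at offsets 4..5: 54 5F.
In big-endian order the high byte comes first in memory.
The bytes are already most-significant first: 0x545F.
0x545F = 21599.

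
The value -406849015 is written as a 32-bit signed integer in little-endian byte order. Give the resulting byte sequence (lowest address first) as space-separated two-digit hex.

09 FA BF E7

Two's complement of -406849015 in 32 bits: 406849015 = 0x184005F7; invert → 0xE7BFFA08; add 1 → 0xE7BFFA09.
Split into bytes (most-significant first): E7 BF FA 09.
Little-endian stores the least-significant byte at the lowest address.
So at ascending addresses the bytes are 09 FA BF E7.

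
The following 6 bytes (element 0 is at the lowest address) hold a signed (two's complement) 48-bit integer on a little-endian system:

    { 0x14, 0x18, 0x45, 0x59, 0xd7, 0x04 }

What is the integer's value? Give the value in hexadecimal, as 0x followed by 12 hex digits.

Little-endian stores the least-significant byte at the lowest address.
Reassemble most-significant byte first: 04 D7 59 45 18 14 → 0x04D759451814.

0x04D759451814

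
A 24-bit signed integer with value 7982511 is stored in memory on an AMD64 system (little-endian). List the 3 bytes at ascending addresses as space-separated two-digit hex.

7982511 in hexadecimal, padded to 24 bits, is 0x79CDAF.
Split into bytes (most-significant first): 79 CD AF.
In little-endian order the low byte comes first in memory.
So at ascending addresses the bytes are AF CD 79.

AF CD 79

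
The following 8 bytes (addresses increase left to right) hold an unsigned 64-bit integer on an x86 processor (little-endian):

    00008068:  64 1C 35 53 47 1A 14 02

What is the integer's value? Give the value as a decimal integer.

149773581251058788

In little-endian order the low byte comes first in memory.
Reassemble most-significant byte first: 02 14 1A 47 53 35 1C 64 → 0x02141A4753351C64.
0x02141A4753351C64 = 149773581251058788.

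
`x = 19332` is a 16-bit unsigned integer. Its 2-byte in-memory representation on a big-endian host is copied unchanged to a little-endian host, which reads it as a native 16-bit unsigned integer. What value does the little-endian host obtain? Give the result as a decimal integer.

33867

19332 in 16-bit hexadecimal is 0x4B84.
Stored big-endian, the bytes at ascending addresses are 4B 84.
Read back as little-endian, the first byte is least significant, giving 0x844B.
0x844B = 33867.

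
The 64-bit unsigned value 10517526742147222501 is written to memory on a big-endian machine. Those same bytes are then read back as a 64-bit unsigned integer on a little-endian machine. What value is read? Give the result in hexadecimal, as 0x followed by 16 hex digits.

10517526742147222501 in 64-bit hexadecimal is 0x91F5C2D9055B4BE5.
Stored big-endian, the bytes at ascending addresses are 91 F5 C2 D9 05 5B 4B E5.
Read back as little-endian, the first byte is least significant, giving 0xE54B5B05D9C2F591.

0xE54B5B05D9C2F591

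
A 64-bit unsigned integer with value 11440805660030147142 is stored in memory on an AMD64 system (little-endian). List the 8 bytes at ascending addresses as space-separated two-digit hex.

46 1A 60 BE 21 E8 C5 9E

11440805660030147142 in hexadecimal, padded to 64 bits, is 0x9EC5E821BE601A46.
Split into bytes (most-significant first): 9E C5 E8 21 BE 60 1A 46.
Little-endian stores the least-significant byte at the lowest address.
So at ascending addresses the bytes are 46 1A 60 BE 21 E8 C5 9E.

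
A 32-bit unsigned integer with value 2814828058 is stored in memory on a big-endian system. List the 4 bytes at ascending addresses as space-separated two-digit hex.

2814828058 in hexadecimal, padded to 32 bits, is 0xA7C6DE1A.
Split into bytes (most-significant first): A7 C6 DE 1A.
Big-endian: lowest address holds the most-significant byte.
So the memory order matches the most-significant-first order: A7 C6 DE 1A.

A7 C6 DE 1A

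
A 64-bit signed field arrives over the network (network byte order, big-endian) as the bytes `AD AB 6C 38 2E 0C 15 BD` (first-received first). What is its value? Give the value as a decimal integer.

-5932529095583984195

Big-endian: lowest address holds the most-significant byte.
The bytes are already most-significant first: 0xADAB6C382E0C15BD.
Top bit is set, so as a signed 64-bit value this is 0xADAB6C382E0C15BD − 2^64 = -5932529095583984195.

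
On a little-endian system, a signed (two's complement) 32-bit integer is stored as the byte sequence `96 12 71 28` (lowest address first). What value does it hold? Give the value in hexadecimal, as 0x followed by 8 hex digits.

Little-endian stores the least-significant byte at the lowest address.
Reassemble most-significant byte first: 28 71 12 96 → 0x28711296.

0x28711296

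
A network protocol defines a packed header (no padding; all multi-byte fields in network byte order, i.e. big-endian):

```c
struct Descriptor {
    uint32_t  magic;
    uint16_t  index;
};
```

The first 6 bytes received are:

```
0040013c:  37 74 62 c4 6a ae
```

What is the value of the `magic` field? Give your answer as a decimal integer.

930374340

`magic` is the first field, at byte offset 0, occupying 4 bytes.
Bytes at offsets 0..3: 37 74 62 C4.
Big-endian: lowest address holds the most-significant byte.
The bytes are already most-significant first: 0x377462C4.
0x377462C4 = 930374340.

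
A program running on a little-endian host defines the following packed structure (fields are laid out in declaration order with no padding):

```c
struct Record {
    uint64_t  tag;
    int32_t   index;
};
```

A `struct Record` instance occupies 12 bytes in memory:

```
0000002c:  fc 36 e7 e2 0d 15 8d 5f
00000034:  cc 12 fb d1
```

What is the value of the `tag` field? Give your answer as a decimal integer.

`tag` is the first field, at byte offset 0, occupying 8 bytes.
Bytes at offsets 0..7: FC 36 E7 E2 0D 15 8D 5F.
Little-endian: lowest address holds the least-significant byte.
Reassemble most-significant byte first: 5F 8D 15 0D E2 E7 36 FC → 0x5F8D150DE2E736FC.
0x5F8D150DE2E736FC = 6885182554704918268.

6885182554704918268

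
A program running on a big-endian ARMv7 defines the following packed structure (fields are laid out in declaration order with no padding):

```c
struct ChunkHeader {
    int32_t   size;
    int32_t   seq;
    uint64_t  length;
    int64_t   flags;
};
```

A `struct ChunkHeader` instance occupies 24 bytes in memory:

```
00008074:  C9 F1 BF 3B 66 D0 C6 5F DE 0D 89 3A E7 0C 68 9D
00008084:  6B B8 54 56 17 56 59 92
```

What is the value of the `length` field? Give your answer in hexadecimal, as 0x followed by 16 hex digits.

`length` follows `size` (4 B), `seq` (4 B), so it starts at offset 4 + 4 = 8 and occupies 8 bytes.
Bytes at offsets 8..15: DE 0D 89 3A E7 0C 68 9D.
Big-endian: lowest address holds the most-significant byte.
The bytes are already most-significant first: 0xDE0D893AE70C689D.

0xDE0D893AE70C689D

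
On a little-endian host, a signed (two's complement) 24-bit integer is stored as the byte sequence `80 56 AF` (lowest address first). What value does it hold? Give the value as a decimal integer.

-5286272

Little-endian: lowest address holds the least-significant byte.
Reassemble most-significant byte first: AF 56 80 → 0xAF5680.
Top bit is set, so as a signed 24-bit value this is 0xAF5680 − 2^24 = -5286272.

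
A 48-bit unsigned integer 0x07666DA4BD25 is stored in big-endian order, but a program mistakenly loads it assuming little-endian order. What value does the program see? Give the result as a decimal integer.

41496437679623

Stored big-endian, the bytes at ascending addresses are 07 66 6D A4 BD 25.
Read back as little-endian, the first byte is least significant, giving 0x25BDA46D6607.
0x25BDA46D6607 = 41496437679623.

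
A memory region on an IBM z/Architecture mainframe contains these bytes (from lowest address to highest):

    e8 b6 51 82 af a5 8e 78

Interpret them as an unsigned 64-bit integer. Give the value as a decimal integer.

16768679884295081592

Big-endian stores the most-significant byte at the lowest address.
The bytes are already most-significant first: 0xE8B65182AFA58E78.
0xE8B65182AFA58E78 = 16768679884295081592.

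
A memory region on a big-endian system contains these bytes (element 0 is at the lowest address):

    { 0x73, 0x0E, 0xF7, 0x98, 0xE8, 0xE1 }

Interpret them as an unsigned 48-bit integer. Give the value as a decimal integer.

Big-endian stores the most-significant byte at the lowest address.
The bytes are already most-significant first: 0x730EF798E8E1.
0x730EF798E8E1 = 126508120729825.

126508120729825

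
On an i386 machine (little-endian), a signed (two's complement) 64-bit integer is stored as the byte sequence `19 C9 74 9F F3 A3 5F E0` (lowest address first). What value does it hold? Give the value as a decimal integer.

-2278922619678570215

Little-endian: lowest address holds the least-significant byte.
Reassemble most-significant byte first: E0 5F A3 F3 9F 74 C9 19 → 0xE05FA3F39F74C919.
Top bit is set, so as a signed 64-bit value this is 0xE05FA3F39F74C919 − 2^64 = -2278922619678570215.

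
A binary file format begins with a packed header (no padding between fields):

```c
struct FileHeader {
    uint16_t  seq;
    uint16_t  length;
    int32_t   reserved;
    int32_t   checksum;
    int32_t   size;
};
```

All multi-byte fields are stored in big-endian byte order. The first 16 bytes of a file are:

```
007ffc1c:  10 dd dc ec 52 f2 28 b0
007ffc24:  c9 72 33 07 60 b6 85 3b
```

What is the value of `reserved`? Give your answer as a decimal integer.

`reserved` follows `seq` (2 B), `length` (2 B), so it starts at offset 2 + 2 = 4 and occupies 4 bytes.
Bytes at offsets 4..7: 52 F2 28 B0.
Big-endian stores the most-significant byte at the lowest address.
The bytes are already most-significant first: 0x52F228B0.
0x52F228B0 = 1391601840.

1391601840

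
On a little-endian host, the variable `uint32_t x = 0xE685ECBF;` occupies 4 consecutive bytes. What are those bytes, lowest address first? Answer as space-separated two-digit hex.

Split into bytes (most-significant first): E6 85 EC BF.
Little-endian: lowest address holds the least-significant byte.
So at ascending addresses the bytes are BF EC 85 E6.

BF EC 85 E6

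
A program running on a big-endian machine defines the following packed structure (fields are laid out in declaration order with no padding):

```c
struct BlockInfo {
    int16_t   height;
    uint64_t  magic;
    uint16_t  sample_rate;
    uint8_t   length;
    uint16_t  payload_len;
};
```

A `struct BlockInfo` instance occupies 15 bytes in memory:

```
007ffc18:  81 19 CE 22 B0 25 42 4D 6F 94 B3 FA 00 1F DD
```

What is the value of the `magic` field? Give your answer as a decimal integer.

14853628195093966740

`magic` follows `height` (2 bytes), so it starts at byte offset 2 and occupies 8 bytes.
Bytes at offsets 2..9: CE 22 B0 25 42 4D 6F 94.
In big-endian order the high byte comes first in memory.
The bytes are already most-significant first: 0xCE22B025424D6F94.
0xCE22B025424D6F94 = 14853628195093966740.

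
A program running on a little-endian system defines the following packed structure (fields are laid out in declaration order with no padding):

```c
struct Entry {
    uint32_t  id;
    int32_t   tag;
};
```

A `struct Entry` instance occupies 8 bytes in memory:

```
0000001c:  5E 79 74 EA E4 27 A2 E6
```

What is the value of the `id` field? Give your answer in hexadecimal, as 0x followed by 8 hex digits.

0xEA74795E

`id` is the first field, at byte offset 0, occupying 4 bytes.
Bytes at offsets 0..3: 5E 79 74 EA.
Little-endian: lowest address holds the least-significant byte.
Reassemble most-significant byte first: EA 74 79 5E → 0xEA74795E.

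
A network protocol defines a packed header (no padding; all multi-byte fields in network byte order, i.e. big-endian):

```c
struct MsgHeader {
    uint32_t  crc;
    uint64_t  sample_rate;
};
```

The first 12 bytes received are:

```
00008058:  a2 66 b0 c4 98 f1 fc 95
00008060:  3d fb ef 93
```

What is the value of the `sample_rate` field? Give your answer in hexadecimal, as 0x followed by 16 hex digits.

`sample_rate` follows `crc` (4 bytes), so it starts at byte offset 4 and occupies 8 bytes.
Bytes at offsets 4..11: 98 F1 FC 95 3D FB EF 93.
Big-endian stores the most-significant byte at the lowest address.
The bytes are already most-significant first: 0x98F1FC953DFBEF93.

0x98F1FC953DFBEF93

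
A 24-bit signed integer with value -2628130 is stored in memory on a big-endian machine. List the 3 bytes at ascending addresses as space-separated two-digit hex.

Two's complement of -2628130 in 24 bits: 2628130 = 0x281A22; invert → 0xD7E5DD; add 1 → 0xD7E5DE.
Split into bytes (most-significant first): D7 E5 DE.
Big-endian stores the most-significant byte at the lowest address.
So the memory order matches the most-significant-first order: D7 E5 DE.

D7 E5 DE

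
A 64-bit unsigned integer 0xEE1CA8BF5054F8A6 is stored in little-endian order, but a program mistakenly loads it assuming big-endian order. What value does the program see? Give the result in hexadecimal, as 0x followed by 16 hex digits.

Stored little-endian, the bytes at ascending addresses are A6 F8 54 50 BF A8 1C EE.
Read back as big-endian, the last byte is least significant, giving 0xA6F85450BFA81CEE.

0xA6F85450BFA81CEE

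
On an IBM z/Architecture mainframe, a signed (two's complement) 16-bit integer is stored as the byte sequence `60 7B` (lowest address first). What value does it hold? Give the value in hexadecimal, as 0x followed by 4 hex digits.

Big-endian: lowest address holds the most-significant byte.
The bytes are already most-significant first: 0x607B.

0x607B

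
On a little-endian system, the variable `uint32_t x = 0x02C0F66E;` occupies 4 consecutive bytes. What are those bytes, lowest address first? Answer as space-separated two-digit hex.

6E F6 C0 02

Split into bytes (most-significant first): 02 C0 F6 6E.
Little-endian: lowest address holds the least-significant byte.
So at ascending addresses the bytes are 6E F6 C0 02.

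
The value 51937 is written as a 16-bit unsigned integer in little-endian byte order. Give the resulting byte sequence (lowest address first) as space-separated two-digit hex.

51937 in hexadecimal, padded to 16 bits, is 0xCAE1.
Split into bytes (most-significant first): CA E1.
In little-endian order the low byte comes first in memory.
So at ascending addresses the bytes are E1 CA.

E1 CA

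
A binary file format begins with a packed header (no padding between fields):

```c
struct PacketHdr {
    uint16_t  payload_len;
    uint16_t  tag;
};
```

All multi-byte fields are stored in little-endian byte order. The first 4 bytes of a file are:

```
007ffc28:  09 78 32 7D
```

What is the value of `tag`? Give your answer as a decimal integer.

32050

`tag` follows `payload_len` (2 bytes), so it starts at byte offset 2 and occupies 2 bytes.
Bytes at offsets 2..3: 32 7D.
Little-endian stores the least-significant byte at the lowest address.
Reassemble most-significant byte first: 7D 32 → 0x7D32.
0x7D32 = 32050.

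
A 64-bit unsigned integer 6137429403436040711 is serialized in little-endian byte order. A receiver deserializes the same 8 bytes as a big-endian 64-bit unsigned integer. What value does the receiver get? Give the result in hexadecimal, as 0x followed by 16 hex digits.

6137429403436040711 in 64-bit hexadecimal is 0x552C878661D7C207.
Stored little-endian, the bytes at ascending addresses are 07 C2 D7 61 86 87 2C 55.
Read back as big-endian, the last byte is least significant, giving 0x07C2D76186872C55.

0x07C2D76186872C55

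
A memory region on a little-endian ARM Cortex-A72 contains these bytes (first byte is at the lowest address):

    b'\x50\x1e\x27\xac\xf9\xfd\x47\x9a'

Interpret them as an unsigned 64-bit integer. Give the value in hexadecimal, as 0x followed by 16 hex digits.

0x9A47FDF9AC271E50

In little-endian order the low byte comes first in memory.
Reassemble most-significant byte first: 9A 47 FD F9 AC 27 1E 50 → 0x9A47FDF9AC271E50.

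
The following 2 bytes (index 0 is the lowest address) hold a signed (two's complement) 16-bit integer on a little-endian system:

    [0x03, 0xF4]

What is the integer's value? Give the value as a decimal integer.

Little-endian: lowest address holds the least-significant byte.
Reassemble most-significant byte first: F4 03 → 0xF403.
Top bit is set, so as a signed 16-bit value this is 0xF403 − 2^16 = -3069.

-3069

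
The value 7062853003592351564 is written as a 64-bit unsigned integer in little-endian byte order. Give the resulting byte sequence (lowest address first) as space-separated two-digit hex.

7062853003592351564 in hexadecimal, padded to 64 bits, is 0x62044B62DBEC3F4C.
Split into bytes (most-significant first): 62 04 4B 62 DB EC 3F 4C.
Little-endian stores the least-significant byte at the lowest address.
So at ascending addresses the bytes are 4C 3F EC DB 62 4B 04 62.

4C 3F EC DB 62 4B 04 62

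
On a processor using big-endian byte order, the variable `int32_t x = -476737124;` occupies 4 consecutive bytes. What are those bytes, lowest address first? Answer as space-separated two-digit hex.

E3 95 91 9C

Two's complement of -476737124 in 32 bits: 476737124 = 0x1C6A6E64; invert → 0xE395919B; add 1 → 0xE395919C.
Split into bytes (most-significant first): E3 95 91 9C.
In big-endian order the high byte comes first in memory.
So the memory order matches the most-significant-first order: E3 95 91 9C.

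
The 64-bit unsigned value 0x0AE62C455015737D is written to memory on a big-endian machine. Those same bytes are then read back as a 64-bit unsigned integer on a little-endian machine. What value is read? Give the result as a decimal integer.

Stored big-endian, the bytes at ascending addresses are 0A E6 2C 45 50 15 73 7D.
Read back as little-endian, the first byte is least significant, giving 0x7D731550452CE60A.
0x7D731550452CE60A = 9039592311564854794.

9039592311564854794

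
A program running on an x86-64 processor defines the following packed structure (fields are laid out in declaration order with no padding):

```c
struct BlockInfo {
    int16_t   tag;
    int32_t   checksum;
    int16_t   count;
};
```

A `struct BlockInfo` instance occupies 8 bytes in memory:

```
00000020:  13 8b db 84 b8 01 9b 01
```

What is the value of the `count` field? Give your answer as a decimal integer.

`count` follows `tag` (2 B), `checksum` (4 B), so it starts at offset 2 + 4 = 6 and occupies 2 bytes.
Bytes at offsets 6..7: 9B 01.
Little-endian: lowest address holds the least-significant byte.
Reassemble most-significant byte first: 01 9B → 0x019B.
0x019B = 411.

411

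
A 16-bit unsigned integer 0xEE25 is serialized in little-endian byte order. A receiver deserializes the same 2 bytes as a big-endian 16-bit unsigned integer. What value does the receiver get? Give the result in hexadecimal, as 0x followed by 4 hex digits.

0x25EE

Stored little-endian, the bytes at ascending addresses are 25 EE.
Read back as big-endian, the last byte is least significant, giving 0x25EE.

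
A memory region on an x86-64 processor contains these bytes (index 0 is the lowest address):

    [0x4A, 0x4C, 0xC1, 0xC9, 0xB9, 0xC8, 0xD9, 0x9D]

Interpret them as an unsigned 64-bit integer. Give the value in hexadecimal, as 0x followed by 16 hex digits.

0x9DD9C8B9C9C14C4A

Little-endian stores the least-significant byte at the lowest address.
Reassemble most-significant byte first: 9D D9 C8 B9 C9 C1 4C 4A → 0x9DD9C8B9C9C14C4A.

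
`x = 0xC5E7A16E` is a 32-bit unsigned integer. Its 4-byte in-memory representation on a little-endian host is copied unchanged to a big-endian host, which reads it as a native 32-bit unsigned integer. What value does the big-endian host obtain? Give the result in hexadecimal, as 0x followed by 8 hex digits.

0x6EA1E7C5

Stored little-endian, the bytes at ascending addresses are 6E A1 E7 C5.
Read back as big-endian, the last byte is least significant, giving 0x6EA1E7C5.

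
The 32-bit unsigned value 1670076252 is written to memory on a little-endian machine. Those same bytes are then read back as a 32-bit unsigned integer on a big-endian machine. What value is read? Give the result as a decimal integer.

1549241187

1670076252 in 32-bit hexadecimal is 0x638B575C.
Stored little-endian, the bytes at ascending addresses are 5C 57 8B 63.
Read back as big-endian, the last byte is least significant, giving 0x5C578B63.
0x5C578B63 = 1549241187.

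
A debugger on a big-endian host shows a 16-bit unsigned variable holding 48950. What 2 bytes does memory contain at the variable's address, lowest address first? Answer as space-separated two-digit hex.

48950 in hexadecimal, padded to 16 bits, is 0xBF36.
Split into bytes (most-significant first): BF 36.
Big-endian: lowest address holds the most-significant byte.
So the memory order matches the most-significant-first order: BF 36.

BF 36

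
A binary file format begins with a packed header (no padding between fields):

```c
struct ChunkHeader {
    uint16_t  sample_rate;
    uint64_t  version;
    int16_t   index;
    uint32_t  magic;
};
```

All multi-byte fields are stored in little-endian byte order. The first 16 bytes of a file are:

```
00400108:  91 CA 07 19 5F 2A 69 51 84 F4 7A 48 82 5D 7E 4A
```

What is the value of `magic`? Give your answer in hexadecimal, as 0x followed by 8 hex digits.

`magic` follows `sample_rate` (2 B), `version` (8 B), `index` (2 B), so it starts at offset 2 + 8 + 2 = 12 and occupies 4 bytes.
Bytes at offsets 12..15: 82 5D 7E 4A.
In little-endian order the low byte comes first in memory.
Reassemble most-significant byte first: 4A 7E 5D 82 → 0x4A7E5D82.

0x4A7E5D82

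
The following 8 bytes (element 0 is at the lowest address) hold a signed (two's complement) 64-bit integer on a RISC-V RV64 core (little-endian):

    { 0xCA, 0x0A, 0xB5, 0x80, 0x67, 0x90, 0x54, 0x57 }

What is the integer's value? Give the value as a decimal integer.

In little-endian order the low byte comes first in memory.
Reassemble most-significant byte first: 57 54 90 67 80 B5 0A CA → 0x5754906780B50ACA.
0x5754906780B50ACA = 6292813353558805194.

6292813353558805194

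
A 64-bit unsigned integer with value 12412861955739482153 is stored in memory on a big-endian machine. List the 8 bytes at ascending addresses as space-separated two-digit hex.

AC 43 58 2E BD CF F8 29

12412861955739482153 in hexadecimal, padded to 64 bits, is 0xAC43582EBDCFF829.
Split into bytes (most-significant first): AC 43 58 2E BD CF F8 29.
In big-endian order the high byte comes first in memory.
So the memory order matches the most-significant-first order: AC 43 58 2E BD CF F8 29.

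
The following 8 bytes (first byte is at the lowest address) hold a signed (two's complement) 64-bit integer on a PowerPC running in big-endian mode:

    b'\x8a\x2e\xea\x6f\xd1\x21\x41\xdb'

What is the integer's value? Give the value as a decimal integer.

-8489590481575919141

In big-endian order the high byte comes first in memory.
The bytes are already most-significant first: 0x8A2EEA6FD12141DB.
Top bit is set, so as a signed 64-bit value this is 0x8A2EEA6FD12141DB − 2^64 = -8489590481575919141.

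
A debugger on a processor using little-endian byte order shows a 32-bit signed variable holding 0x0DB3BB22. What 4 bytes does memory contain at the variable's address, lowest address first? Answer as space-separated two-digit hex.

22 BB B3 0D

Split into bytes (most-significant first): 0D B3 BB 22.
Little-endian: lowest address holds the least-significant byte.
So at ascending addresses the bytes are 22 BB B3 0D.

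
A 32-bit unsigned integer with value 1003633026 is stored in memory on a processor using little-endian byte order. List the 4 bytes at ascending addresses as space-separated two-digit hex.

1003633026 in hexadecimal, padded to 32 bits, is 0x3BD23982.
Split into bytes (most-significant first): 3B D2 39 82.
Little-endian: lowest address holds the least-significant byte.
So at ascending addresses the bytes are 82 39 D2 3B.

82 39 D2 3B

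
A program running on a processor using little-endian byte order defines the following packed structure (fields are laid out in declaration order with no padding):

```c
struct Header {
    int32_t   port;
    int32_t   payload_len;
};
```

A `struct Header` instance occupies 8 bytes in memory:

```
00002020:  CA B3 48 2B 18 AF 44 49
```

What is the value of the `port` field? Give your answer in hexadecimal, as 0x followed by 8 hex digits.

0x2B48B3CA

`port` is the first field, at byte offset 0, occupying 4 bytes.
Bytes at offsets 0..3: CA B3 48 2B.
In little-endian order the low byte comes first in memory.
Reassemble most-significant byte first: 2B 48 B3 CA → 0x2B48B3CA.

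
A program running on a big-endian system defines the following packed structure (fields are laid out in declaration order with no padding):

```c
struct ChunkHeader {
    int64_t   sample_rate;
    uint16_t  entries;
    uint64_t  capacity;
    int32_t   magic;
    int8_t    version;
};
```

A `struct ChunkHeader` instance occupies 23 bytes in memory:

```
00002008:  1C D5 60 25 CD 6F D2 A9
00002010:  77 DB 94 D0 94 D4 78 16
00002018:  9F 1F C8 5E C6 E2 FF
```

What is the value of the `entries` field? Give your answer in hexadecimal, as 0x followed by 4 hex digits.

0x77DB

`entries` follows `sample_rate` (8 bytes), so it starts at byte offset 8 and occupies 2 bytes.
Bytes at offsets 8..9: 77 DB.
In big-endian order the high byte comes first in memory.
The bytes are already most-significant first: 0x77DB.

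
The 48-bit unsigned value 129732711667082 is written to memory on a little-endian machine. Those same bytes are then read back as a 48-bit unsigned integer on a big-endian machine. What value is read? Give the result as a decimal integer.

152648267398517

129732711667082 in 48-bit hexadecimal is 0x75FDC031D58A.
Stored little-endian, the bytes at ascending addresses are 8A D5 31 C0 FD 75.
Read back as big-endian, the last byte is least significant, giving 0x8AD531C0FD75.
0x8AD531C0FD75 = 152648267398517.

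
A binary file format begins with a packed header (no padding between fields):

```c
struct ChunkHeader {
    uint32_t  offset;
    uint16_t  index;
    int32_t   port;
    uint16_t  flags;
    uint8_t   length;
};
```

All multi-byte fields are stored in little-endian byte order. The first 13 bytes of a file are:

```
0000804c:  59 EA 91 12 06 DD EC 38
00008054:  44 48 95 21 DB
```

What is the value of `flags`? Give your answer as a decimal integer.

`flags` follows `offset` (4 B), `index` (2 B), `port` (4 B), so it starts at offset 4 + 2 + 4 = 10 and occupies 2 bytes.
Bytes at offsets 10..11: 95 21.
In little-endian order the low byte comes first in memory.
Reassemble most-significant byte first: 21 95 → 0x2195.
0x2195 = 8597.

8597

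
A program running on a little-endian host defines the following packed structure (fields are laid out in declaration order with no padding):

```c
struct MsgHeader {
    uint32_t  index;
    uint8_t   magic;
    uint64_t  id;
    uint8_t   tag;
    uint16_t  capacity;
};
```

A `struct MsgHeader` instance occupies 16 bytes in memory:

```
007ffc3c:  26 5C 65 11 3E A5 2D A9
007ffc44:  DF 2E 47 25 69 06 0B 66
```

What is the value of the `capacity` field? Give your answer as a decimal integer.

26123

`capacity` follows `index` (4 B), `magic` (1 B), `id` (8 B), `tag` (1 B), so it starts at offset 4 + 1 + 8 + 1 = 14 and occupies 2 bytes.
Bytes at offsets 14..15: 0B 66.
In little-endian order the low byte comes first in memory.
Reassemble most-significant byte first: 66 0B → 0x660B.
0x660B = 26123.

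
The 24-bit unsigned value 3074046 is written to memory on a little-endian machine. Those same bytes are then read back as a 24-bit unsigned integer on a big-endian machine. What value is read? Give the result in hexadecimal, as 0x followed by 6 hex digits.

3074046 in 24-bit hexadecimal is 0x2EE7FE.
Stored little-endian, the bytes at ascending addresses are FE E7 2E.
Read back as big-endian, the last byte is least significant, giving 0xFEE72E.

0xFEE72E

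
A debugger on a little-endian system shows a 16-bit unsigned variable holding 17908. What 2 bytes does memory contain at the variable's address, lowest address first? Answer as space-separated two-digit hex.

F4 45

17908 in hexadecimal, padded to 16 bits, is 0x45F4.
Split into bytes (most-significant first): 45 F4.
Little-endian: lowest address holds the least-significant byte.
So at ascending addresses the bytes are F4 45.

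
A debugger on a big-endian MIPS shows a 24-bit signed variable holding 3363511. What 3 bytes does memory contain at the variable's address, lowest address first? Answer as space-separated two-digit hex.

3363511 in hexadecimal, padded to 24 bits, is 0x3352B7.
Split into bytes (most-significant first): 33 52 B7.
In big-endian order the high byte comes first in memory.
So the memory order matches the most-significant-first order: 33 52 B7.

33 52 B7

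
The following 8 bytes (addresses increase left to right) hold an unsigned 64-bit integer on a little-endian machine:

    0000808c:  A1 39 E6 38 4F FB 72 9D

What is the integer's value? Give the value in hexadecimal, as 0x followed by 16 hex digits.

Little-endian: lowest address holds the least-significant byte.
Reassemble most-significant byte first: 9D 72 FB 4F 38 E6 39 A1 → 0x9D72FB4F38E639A1.

0x9D72FB4F38E639A1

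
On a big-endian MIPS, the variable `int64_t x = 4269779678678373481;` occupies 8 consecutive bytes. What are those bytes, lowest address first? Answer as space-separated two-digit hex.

3B 41 4D FE D8 CE 54 69

4269779678678373481 in hexadecimal, padded to 64 bits, is 0x3B414DFED8CE5469.
Split into bytes (most-significant first): 3B 41 4D FE D8 CE 54 69.
Big-endian: lowest address holds the most-significant byte.
So the memory order matches the most-significant-first order: 3B 41 4D FE D8 CE 54 69.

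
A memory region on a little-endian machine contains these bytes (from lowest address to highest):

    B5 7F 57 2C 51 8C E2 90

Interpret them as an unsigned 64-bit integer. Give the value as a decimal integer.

Little-endian stores the least-significant byte at the lowest address.
Reassemble most-significant byte first: 90 E2 8C 51 2C 57 7F B5 → 0x90E28C512C577FB5.
0x90E28C512C577FB5 = 10440061166462402485.

10440061166462402485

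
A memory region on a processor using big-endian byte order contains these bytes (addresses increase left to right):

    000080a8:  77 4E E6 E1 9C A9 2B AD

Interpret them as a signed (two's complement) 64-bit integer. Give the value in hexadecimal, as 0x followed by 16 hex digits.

In big-endian order the high byte comes first in memory.
The bytes are already most-significant first: 0x774EE6E19CA92BAD.

0x774EE6E19CA92BAD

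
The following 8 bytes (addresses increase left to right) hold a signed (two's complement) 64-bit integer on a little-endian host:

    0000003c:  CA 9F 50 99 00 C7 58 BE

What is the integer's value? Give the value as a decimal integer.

-4730812603166580790

Little-endian stores the least-significant byte at the lowest address.
Reassemble most-significant byte first: BE 58 C7 00 99 50 9F CA → 0xBE58C70099509FCA.
Top bit is set, so as a signed 64-bit value this is 0xBE58C70099509FCA − 2^64 = -4730812603166580790.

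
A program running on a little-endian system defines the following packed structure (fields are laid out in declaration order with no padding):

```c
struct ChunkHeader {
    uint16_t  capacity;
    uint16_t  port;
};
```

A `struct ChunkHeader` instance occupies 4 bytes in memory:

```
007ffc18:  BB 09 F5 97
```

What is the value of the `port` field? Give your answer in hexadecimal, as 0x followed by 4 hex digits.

0x97F5

`port` follows `capacity` (2 bytes), so it starts at byte offset 2 and occupies 2 bytes.
Bytes at offsets 2..3: F5 97.
In little-endian order the low byte comes first in memory.
Reassemble most-significant byte first: 97 F5 → 0x97F5.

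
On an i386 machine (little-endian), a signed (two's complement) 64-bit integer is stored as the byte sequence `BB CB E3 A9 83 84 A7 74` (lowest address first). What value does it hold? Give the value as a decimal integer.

8405832930536180667

Little-endian: lowest address holds the least-significant byte.
Reassemble most-significant byte first: 74 A7 84 83 A9 E3 CB BB → 0x74A78483A9E3CBBB.
0x74A78483A9E3CBBB = 8405832930536180667.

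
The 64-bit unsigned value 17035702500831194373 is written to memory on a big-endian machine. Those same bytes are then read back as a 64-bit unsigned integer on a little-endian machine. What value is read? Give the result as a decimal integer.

17035702500831194373 in 64-bit hexadecimal is 0xEC6AF92A5D46ED05.
Stored big-endian, the bytes at ascending addresses are EC 6A F9 2A 5D 46 ED 05.
Read back as little-endian, the first byte is least significant, giving 0x05ED465D2AF96AEC.
0x05ED465D2AF96AEC = 427074905636956908.

427074905636956908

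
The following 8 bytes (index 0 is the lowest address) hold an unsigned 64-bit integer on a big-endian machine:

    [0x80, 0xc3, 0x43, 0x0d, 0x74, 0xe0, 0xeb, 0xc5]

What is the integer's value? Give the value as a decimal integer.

9278333382387887045

In big-endian order the high byte comes first in memory.
The bytes are already most-significant first: 0x80C3430D74E0EBC5.
0x80C3430D74E0EBC5 = 9278333382387887045.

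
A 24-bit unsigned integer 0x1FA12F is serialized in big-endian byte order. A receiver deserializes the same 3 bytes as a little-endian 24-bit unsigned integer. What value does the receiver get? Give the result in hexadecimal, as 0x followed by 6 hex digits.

0x2FA11F

Stored big-endian, the bytes at ascending addresses are 1F A1 2F.
Read back as little-endian, the first byte is least significant, giving 0x2FA11F.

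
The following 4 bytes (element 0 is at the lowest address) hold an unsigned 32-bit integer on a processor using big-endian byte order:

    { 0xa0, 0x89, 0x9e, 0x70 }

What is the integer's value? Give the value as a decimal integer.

2693373552

In big-endian order the high byte comes first in memory.
The bytes are already most-significant first: 0xA0899E70.
0xA0899E70 = 2693373552.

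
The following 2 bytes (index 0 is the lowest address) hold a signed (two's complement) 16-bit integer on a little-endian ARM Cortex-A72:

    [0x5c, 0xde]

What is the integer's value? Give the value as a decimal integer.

Little-endian: lowest address holds the least-significant byte.
Reassemble most-significant byte first: DE 5C → 0xDE5C.
Top bit is set, so as a signed 16-bit value this is 0xDE5C − 2^16 = -8612.

-8612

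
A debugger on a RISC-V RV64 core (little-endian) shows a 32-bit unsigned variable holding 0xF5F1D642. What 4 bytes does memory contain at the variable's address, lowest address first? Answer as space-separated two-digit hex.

42 D6 F1 F5

Split into bytes (most-significant first): F5 F1 D6 42.
In little-endian order the low byte comes first in memory.
So at ascending addresses the bytes are 42 D6 F1 F5.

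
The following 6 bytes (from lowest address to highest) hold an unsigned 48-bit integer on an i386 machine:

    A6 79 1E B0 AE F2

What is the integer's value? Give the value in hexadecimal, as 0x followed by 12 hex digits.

0xF2AEB01E79A6

Little-endian stores the least-significant byte at the lowest address.
Reassemble most-significant byte first: F2 AE B0 1E 79 A6 → 0xF2AEB01E79A6.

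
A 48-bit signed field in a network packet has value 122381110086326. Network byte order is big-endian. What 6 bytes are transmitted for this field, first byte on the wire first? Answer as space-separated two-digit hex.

6F 4E 12 98 0A B6

122381110086326 in hexadecimal, padded to 48 bits, is 0x6F4E12980AB6.
Split into bytes (most-significant first): 6F 4E 12 98 0A B6.
In big-endian order the high byte comes first in memory.
So the memory order matches the most-significant-first order: 6F 4E 12 98 0A B6.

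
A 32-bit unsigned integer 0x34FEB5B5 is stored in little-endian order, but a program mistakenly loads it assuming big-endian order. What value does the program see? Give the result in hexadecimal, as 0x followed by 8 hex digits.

Stored little-endian, the bytes at ascending addresses are B5 B5 FE 34.
Read back as big-endian, the last byte is least significant, giving 0xB5B5FE34.

0xB5B5FE34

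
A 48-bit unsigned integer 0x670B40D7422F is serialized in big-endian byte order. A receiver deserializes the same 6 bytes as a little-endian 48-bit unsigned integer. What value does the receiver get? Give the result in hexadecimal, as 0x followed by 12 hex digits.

0x2F42D7400B67

Stored big-endian, the bytes at ascending addresses are 67 0B 40 D7 42 2F.
Read back as little-endian, the first byte is least significant, giving 0x2F42D7400B67.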